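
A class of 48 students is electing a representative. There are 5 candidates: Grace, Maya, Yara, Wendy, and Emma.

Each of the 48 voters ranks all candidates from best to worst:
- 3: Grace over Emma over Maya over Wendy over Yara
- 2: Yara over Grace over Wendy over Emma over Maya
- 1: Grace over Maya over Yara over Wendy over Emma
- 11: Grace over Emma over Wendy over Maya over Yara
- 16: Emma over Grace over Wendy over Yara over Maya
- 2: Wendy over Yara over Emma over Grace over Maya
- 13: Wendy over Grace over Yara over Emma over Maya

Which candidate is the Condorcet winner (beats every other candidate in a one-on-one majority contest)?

Grace vs Maya: 48–0
Grace vs Yara: 44–4
Grace vs Wendy: 33–15
Grace vs Emma: 30–18
Grace beats every other candidate.

Grace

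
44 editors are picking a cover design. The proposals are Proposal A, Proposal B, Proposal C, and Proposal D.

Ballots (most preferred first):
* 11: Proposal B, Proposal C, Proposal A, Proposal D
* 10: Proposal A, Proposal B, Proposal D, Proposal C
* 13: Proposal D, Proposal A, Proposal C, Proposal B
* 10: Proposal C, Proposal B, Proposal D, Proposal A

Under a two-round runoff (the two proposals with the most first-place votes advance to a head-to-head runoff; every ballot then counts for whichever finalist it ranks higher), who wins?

Round 1 first-place votes: Proposal A 10, Proposal B 11, Proposal C 10, Proposal D 13. Proposal D and Proposal B advance.
Runoff: Proposal D is ranked above Proposal B on 13 ballots, Proposal B above Proposal D on 31.

Proposal B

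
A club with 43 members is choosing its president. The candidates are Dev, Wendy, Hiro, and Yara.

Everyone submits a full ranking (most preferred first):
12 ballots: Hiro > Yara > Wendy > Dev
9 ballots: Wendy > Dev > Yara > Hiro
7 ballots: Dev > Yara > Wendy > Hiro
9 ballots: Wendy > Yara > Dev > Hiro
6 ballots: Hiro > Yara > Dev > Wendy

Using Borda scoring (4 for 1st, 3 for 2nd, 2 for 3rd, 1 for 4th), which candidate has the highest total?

Dev: 12×1 + 9×3 + 7×4 + 9×2 + 6×2 = 97
Wendy: 12×2 + 9×4 + 7×2 + 9×4 + 6×1 = 116
Hiro: 12×4 + 9×1 + 7×1 + 9×1 + 6×4 = 97
Yara: 12×3 + 9×2 + 7×3 + 9×3 + 6×3 = 120

Yara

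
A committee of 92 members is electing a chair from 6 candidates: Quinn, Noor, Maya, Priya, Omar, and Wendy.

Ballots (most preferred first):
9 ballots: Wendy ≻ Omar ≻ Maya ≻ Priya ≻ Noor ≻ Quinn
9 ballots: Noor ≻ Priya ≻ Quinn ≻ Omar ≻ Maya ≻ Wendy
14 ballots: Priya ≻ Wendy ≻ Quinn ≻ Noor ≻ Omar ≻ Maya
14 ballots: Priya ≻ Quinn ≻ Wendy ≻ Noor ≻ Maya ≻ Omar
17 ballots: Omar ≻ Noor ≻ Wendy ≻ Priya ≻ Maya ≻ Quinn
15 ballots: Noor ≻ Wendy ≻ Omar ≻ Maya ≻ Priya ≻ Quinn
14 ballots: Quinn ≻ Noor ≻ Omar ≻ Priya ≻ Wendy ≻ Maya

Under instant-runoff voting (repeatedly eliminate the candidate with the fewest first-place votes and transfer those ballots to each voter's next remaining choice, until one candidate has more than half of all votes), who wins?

Round 1: Quinn 14, Noor 24, Maya 0, Priya 28, Omar 17, Wendy 9. Maya eliminated.
Round 2: Quinn 14, Noor 24, Priya 28, Omar 17, Wendy 9. Wendy eliminated.
Round 3: Quinn 14, Noor 24, Priya 28, Omar 26. Quinn eliminated.
Round 4: Noor 38, Priya 28, Omar 26. Omar eliminated.
Round 5: Noor 55, Priya 37. Noor has a majority (≥47).

Noor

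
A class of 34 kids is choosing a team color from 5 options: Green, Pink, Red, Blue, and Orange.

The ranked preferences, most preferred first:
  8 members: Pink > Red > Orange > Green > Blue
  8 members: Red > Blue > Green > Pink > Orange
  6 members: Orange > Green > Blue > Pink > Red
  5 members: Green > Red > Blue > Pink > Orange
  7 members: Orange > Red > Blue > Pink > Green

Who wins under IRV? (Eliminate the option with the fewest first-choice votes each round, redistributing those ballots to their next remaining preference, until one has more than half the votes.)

Red

Round 1: Green 5, Pink 8, Red 8, Blue 0, Orange 13. Blue eliminated.
Round 2: Green 5, Pink 8, Red 8, Orange 13. Green eliminated.
Round 3: Pink 8, Red 13, Orange 13. Pink eliminated.
Round 4: Red 21, Orange 13. Red has a majority (≥18).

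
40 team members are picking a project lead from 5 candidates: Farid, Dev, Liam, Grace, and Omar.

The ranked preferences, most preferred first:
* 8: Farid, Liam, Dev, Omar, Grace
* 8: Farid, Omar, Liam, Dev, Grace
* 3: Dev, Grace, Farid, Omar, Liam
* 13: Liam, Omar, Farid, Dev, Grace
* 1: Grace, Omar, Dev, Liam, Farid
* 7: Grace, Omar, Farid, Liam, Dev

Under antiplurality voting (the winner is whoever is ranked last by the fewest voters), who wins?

Omar

Last-place votes: Farid 1, Dev 7, Liam 3, Grace 29, Omar 0.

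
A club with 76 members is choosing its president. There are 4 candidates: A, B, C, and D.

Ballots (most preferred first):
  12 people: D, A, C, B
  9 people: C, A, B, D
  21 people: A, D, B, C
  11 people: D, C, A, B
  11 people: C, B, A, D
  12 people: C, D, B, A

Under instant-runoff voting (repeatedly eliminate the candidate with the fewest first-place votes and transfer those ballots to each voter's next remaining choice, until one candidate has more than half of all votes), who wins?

D

Round 1: A 21, B 0, C 32, D 23. B eliminated.
Round 2: A 21, C 32, D 23. A eliminated.
Round 3: C 32, D 44. D has a majority (≥39).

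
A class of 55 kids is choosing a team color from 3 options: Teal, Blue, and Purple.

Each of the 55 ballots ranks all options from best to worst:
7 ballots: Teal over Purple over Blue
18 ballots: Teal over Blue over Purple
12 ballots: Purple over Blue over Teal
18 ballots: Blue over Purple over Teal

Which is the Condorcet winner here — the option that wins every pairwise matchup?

Blue

Blue vs Teal: 30–25
Blue vs Purple: 36–19
Blue beats every other option.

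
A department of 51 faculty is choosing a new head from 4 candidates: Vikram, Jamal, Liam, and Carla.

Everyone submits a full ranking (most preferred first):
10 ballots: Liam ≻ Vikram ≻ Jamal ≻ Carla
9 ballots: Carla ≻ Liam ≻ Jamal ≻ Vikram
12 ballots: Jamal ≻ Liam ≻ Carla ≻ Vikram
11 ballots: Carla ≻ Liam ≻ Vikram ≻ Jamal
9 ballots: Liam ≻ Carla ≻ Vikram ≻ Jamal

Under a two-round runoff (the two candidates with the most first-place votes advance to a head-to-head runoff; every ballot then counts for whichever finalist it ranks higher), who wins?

Liam

Round 1 first-place votes: Vikram 0, Jamal 12, Liam 19, Carla 20. Carla and Liam advance.
Runoff: Carla is ranked above Liam on 20 ballots, Liam above Carla on 31.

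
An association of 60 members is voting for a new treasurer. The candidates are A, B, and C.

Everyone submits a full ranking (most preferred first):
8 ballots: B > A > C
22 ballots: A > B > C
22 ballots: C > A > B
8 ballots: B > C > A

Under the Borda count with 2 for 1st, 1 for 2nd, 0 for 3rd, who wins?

A: 8×1 + 22×2 + 22×1 + 8×0 = 74
B: 8×2 + 22×1 + 22×0 + 8×2 = 54
C: 8×0 + 22×0 + 22×2 + 8×1 = 52

A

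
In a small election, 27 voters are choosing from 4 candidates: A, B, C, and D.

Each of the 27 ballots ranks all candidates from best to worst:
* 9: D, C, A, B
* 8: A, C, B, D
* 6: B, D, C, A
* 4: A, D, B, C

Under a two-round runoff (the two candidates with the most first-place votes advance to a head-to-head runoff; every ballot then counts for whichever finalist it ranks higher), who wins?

D

Round 1 first-place votes: A 12, B 6, C 0, D 9. A and D advance.
Runoff: A is ranked above D on 12 ballots, D above A on 15.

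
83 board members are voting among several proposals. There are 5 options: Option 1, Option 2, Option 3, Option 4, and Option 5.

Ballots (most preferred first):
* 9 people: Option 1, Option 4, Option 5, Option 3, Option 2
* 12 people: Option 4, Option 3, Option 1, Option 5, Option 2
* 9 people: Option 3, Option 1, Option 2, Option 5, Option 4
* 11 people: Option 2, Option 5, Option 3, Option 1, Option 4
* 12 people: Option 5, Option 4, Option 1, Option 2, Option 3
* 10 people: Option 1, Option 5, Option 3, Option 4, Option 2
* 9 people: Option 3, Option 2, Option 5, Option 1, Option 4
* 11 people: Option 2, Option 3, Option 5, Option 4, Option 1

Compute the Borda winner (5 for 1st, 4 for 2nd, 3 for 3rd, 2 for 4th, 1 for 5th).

Option 1: 9×5 + 12×3 + 9×4 + 11×2 + 12×3 + 10×5 + 9×2 + 11×1 = 254
Option 2: 9×1 + 12×1 + 9×3 + 11×5 + 12×2 + 10×1 + 9×4 + 11×5 = 228
Option 3: 9×2 + 12×4 + 9×5 + 11×3 + 12×1 + 10×3 + 9×5 + 11×4 = 275
Option 4: 9×4 + 12×5 + 9×1 + 11×1 + 12×4 + 10×2 + 9×1 + 11×2 = 215
Option 5: 9×3 + 12×2 + 9×2 + 11×4 + 12×5 + 10×4 + 9×3 + 11×3 = 273

Option 3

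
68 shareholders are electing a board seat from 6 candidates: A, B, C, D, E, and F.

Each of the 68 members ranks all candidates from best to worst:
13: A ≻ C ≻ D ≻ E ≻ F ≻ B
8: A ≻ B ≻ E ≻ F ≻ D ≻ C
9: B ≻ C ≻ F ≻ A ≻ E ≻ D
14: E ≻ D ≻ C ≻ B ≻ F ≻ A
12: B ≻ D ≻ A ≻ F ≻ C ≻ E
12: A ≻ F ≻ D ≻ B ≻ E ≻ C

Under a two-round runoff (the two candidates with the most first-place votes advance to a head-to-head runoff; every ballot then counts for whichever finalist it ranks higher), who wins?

Round 1 first-place votes: A 33, B 21, C 0, D 0, E 14, F 0. A and B advance.
Runoff: A is ranked above B on 33 ballots, B above A on 35.

B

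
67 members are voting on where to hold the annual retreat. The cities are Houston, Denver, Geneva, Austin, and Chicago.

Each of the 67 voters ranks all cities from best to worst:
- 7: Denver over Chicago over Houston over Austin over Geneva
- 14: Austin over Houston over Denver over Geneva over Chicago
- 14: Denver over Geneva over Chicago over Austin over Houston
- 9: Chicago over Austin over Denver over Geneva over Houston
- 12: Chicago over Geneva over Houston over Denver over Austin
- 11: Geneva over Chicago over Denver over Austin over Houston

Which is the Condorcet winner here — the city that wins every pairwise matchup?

Denver

Denver vs Houston: 41–26
Denver vs Geneva: 44–23
Denver vs Austin: 44–23
Denver vs Chicago: 35–32
Denver beats every other city.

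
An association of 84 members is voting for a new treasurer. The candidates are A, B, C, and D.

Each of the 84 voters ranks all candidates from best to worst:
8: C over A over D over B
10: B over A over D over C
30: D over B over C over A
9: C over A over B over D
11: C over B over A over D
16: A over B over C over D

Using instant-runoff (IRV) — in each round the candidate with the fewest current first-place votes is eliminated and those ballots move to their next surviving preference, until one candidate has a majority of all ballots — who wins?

C

Round 1: A 16, B 10, C 28, D 30. B eliminated.
Round 2: A 26, C 28, D 30. A eliminated.
Round 3: C 44, D 40. C has a majority (≥43).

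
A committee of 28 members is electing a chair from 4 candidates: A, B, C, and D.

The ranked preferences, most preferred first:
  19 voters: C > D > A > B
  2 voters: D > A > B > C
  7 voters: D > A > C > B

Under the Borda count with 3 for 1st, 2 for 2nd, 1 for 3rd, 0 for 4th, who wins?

D

A: 19×1 + 2×2 + 7×2 = 37
B: 19×0 + 2×1 + 7×0 = 2
C: 19×3 + 2×0 + 7×1 = 64
D: 19×2 + 2×3 + 7×3 = 65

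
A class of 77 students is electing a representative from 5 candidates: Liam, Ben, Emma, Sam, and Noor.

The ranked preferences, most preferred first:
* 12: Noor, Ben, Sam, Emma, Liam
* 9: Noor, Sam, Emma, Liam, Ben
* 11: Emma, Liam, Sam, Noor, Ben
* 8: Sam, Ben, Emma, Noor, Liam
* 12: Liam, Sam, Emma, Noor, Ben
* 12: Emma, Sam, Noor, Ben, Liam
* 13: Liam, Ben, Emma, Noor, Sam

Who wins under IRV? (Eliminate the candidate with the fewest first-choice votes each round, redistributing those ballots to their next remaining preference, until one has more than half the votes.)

Emma

Round 1: Liam 25, Ben 0, Emma 23, Sam 8, Noor 21. Ben eliminated.
Round 2: Liam 25, Emma 23, Sam 8, Noor 21. Sam eliminated.
Round 3: Liam 25, Emma 31, Noor 21. Noor eliminated.
Round 4: Liam 25, Emma 52. Emma has a majority (≥39).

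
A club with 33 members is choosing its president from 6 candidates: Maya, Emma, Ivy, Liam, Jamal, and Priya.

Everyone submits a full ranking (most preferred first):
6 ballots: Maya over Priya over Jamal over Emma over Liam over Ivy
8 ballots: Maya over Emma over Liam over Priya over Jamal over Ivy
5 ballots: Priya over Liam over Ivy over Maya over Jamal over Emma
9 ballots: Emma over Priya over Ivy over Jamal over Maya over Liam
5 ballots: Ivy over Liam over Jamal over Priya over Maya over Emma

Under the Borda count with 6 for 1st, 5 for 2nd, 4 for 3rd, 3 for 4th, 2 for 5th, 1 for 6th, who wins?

Maya: 6×6 + 8×6 + 5×3 + 9×2 + 5×2 = 127
Emma: 6×3 + 8×5 + 5×1 + 9×6 + 5×1 = 122
Ivy: 6×1 + 8×1 + 5×4 + 9×4 + 5×6 = 100
Liam: 6×2 + 8×4 + 5×5 + 9×1 + 5×5 = 103
Jamal: 6×4 + 8×2 + 5×2 + 9×3 + 5×4 = 97
Priya: 6×5 + 8×3 + 5×6 + 9×5 + 5×3 = 144

Priya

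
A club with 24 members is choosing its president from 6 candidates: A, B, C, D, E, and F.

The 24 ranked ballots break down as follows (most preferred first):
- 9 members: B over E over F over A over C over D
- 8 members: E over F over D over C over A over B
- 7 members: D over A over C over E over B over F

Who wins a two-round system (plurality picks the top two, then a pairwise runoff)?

Round 1 first-place votes: A 0, B 9, C 0, D 7, E 8, F 0. B and E advance.
Runoff: B is ranked above E on 9 ballots, E above B on 15.

E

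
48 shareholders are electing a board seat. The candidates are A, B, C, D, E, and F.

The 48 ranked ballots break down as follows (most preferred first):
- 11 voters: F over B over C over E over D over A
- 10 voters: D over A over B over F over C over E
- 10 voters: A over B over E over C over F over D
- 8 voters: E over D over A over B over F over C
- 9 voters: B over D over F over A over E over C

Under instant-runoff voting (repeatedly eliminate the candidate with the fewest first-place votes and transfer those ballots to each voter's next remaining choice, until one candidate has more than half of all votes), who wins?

Round 1: A 10, B 9, C 0, D 10, E 8, F 11. C eliminated.
Round 2: A 10, B 9, D 10, E 8, F 11. E eliminated.
Round 3: A 10, B 9, D 18, F 11. B eliminated.
Round 4: A 10, D 27, F 11. D has a majority (≥25).

D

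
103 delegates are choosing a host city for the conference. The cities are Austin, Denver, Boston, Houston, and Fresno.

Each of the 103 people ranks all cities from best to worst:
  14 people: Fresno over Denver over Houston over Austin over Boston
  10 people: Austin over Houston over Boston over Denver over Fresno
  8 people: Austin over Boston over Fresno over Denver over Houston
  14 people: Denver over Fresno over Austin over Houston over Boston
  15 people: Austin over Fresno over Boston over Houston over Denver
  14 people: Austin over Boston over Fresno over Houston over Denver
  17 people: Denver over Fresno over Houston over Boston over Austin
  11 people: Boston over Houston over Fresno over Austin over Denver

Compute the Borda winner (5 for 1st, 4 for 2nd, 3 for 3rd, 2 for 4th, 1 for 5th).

Fresno

Austin: 14×2 + 10×5 + 8×5 + 14×3 + 15×5 + 14×5 + 17×1 + 11×2 = 344
Denver: 14×4 + 10×2 + 8×2 + 14×5 + 15×1 + 14×1 + 17×5 + 11×1 = 287
Boston: 14×1 + 10×3 + 8×4 + 14×1 + 15×3 + 14×4 + 17×2 + 11×5 = 280
Houston: 14×3 + 10×4 + 8×1 + 14×2 + 15×2 + 14×2 + 17×3 + 11×4 = 271
Fresno: 14×5 + 10×1 + 8×3 + 14×4 + 15×4 + 14×3 + 17×4 + 11×3 = 363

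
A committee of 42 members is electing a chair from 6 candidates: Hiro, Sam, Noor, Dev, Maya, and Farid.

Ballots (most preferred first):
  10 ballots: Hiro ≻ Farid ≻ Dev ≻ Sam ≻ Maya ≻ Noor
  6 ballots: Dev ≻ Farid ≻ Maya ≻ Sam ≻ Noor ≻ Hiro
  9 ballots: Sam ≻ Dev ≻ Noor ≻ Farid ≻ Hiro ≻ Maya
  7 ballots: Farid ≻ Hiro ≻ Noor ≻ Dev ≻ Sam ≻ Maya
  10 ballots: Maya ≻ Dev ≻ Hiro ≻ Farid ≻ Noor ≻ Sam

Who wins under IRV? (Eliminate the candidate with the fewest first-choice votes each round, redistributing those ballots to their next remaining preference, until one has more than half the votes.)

Round 1: Hiro 10, Sam 9, Noor 0, Dev 6, Maya 10, Farid 7. Noor eliminated.
Round 2: Hiro 10, Sam 9, Dev 6, Maya 10, Farid 7. Dev eliminated.
Round 3: Hiro 10, Sam 9, Maya 10, Farid 13. Sam eliminated.
Round 4: Hiro 10, Maya 10, Farid 22. Farid has a majority (≥22).

Farid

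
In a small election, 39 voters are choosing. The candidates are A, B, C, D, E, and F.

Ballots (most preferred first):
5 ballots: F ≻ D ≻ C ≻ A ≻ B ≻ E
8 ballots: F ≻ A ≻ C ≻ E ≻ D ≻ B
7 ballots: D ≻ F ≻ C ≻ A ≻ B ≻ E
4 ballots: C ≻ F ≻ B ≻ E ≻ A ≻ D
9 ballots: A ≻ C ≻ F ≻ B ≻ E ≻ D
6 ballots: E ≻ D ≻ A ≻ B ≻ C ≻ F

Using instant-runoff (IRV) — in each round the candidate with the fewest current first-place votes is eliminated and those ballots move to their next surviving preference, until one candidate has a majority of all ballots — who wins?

F

Round 1: A 9, B 0, C 4, D 7, E 6, F 13. B eliminated.
Round 2: A 9, C 4, D 7, E 6, F 13. C eliminated.
Round 3: A 9, D 7, E 6, F 17. E eliminated.
Round 4: A 9, D 13, F 17. A eliminated.
Round 5: D 13, F 26. F has a majority (≥20).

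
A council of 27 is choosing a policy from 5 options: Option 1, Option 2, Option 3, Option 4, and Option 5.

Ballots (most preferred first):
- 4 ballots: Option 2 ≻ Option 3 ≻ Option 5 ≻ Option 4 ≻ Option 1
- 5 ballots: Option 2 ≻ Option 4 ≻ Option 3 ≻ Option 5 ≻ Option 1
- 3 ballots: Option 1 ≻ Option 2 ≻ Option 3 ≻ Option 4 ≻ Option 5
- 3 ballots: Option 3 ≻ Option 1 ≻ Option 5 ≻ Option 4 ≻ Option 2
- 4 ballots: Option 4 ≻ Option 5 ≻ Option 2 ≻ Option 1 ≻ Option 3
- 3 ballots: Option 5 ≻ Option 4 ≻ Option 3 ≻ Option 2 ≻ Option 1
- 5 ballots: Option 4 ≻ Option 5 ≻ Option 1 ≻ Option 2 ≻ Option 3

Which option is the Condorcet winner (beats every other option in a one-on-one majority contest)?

Option 4

Option 4 vs Option 1: 21–6
Option 4 vs Option 2: 15–12
Option 4 vs Option 3: 17–10
Option 4 vs Option 5: 17–10
Option 4 beats every other option.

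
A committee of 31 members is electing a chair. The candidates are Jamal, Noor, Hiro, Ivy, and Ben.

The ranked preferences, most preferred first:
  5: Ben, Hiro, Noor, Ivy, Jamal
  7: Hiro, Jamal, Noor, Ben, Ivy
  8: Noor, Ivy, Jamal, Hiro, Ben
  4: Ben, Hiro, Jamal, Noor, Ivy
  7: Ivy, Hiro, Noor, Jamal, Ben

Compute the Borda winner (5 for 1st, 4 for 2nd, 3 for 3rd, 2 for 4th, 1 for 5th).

Hiro

Jamal: 5×1 + 7×4 + 8×3 + 4×3 + 7×2 = 83
Noor: 5×3 + 7×3 + 8×5 + 4×2 + 7×3 = 105
Hiro: 5×4 + 7×5 + 8×2 + 4×4 + 7×4 = 115
Ivy: 5×2 + 7×1 + 8×4 + 4×1 + 7×5 = 88
Ben: 5×5 + 7×2 + 8×1 + 4×5 + 7×1 = 74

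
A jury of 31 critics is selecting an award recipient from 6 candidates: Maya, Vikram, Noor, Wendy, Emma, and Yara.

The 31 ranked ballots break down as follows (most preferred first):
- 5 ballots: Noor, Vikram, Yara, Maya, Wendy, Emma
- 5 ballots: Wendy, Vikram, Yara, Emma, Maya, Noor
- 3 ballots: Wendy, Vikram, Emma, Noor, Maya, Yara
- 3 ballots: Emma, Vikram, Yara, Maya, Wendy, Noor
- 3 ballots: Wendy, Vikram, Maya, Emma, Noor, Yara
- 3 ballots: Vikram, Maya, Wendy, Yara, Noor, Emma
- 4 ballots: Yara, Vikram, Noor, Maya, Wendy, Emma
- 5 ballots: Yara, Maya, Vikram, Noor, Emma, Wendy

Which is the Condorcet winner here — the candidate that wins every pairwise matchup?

Vikram

Vikram vs Maya: 26–5
Vikram vs Noor: 26–5
Vikram vs Wendy: 20–11
Vikram vs Emma: 28–3
Vikram vs Yara: 22–9
Vikram beats every other candidate.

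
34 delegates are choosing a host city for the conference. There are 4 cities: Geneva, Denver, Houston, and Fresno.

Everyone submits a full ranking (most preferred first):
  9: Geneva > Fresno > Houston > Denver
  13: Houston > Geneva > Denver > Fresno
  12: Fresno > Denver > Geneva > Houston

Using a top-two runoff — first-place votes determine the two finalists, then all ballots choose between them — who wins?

Round 1 first-place votes: Geneva 9, Denver 0, Houston 13, Fresno 12. Houston and Fresno advance.
Runoff: Houston is ranked above Fresno on 13 ballots, Fresno above Houston on 21.

Fresno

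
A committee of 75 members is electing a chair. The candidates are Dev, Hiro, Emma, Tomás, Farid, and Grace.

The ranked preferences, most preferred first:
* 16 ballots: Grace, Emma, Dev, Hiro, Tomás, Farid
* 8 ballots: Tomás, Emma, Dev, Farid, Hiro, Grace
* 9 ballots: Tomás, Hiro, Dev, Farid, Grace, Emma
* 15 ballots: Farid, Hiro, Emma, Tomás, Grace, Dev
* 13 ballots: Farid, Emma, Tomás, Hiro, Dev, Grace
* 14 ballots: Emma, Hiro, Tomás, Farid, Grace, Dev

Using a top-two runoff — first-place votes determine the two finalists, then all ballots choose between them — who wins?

Tomás

Round 1 first-place votes: Dev 0, Hiro 0, Emma 14, Tomás 17, Farid 28, Grace 16. Farid and Tomás advance.
Runoff: Farid is ranked above Tomás on 28 ballots, Tomás above Farid on 47.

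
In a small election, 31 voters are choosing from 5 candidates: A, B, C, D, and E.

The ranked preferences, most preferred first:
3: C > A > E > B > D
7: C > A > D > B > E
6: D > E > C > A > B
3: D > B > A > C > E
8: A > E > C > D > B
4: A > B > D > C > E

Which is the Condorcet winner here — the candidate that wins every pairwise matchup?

C

C vs A: 16–15
C vs B: 24–7
C vs D: 18–13
C vs E: 17–14
C beats every other candidate.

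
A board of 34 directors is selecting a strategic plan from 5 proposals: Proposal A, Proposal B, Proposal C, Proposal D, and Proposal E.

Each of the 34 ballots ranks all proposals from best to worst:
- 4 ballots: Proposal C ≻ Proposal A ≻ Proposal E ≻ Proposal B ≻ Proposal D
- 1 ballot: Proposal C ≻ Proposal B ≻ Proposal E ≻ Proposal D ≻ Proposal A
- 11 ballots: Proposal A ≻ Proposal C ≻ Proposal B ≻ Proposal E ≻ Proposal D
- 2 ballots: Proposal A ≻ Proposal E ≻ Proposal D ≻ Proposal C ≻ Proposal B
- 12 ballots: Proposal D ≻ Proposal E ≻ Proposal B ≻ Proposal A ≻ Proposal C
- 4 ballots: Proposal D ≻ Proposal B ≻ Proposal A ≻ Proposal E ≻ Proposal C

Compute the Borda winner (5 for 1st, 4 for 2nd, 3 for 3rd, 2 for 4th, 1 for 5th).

Proposal A: 4×4 + 1×1 + 11×5 + 2×5 + 12×2 + 4×3 = 118
Proposal B: 4×2 + 1×4 + 11×3 + 2×1 + 12×3 + 4×4 = 99
Proposal C: 4×5 + 1×5 + 11×4 + 2×2 + 12×1 + 4×1 = 89
Proposal D: 4×1 + 1×2 + 11×1 + 2×3 + 12×5 + 4×5 = 103
Proposal E: 4×3 + 1×3 + 11×2 + 2×4 + 12×4 + 4×2 = 101

Proposal A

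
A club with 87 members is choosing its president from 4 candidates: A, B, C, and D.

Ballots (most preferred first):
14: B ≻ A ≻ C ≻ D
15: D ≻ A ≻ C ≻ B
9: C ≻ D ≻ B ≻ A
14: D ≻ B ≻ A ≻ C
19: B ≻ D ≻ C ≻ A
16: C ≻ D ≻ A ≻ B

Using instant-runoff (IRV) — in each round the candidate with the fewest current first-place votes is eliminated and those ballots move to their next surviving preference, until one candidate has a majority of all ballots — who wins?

D

Round 1: A 0, B 33, C 25, D 29. A eliminated.
Round 2: B 33, C 25, D 29. C eliminated.
Round 3: B 33, D 54. D has a majority (≥44).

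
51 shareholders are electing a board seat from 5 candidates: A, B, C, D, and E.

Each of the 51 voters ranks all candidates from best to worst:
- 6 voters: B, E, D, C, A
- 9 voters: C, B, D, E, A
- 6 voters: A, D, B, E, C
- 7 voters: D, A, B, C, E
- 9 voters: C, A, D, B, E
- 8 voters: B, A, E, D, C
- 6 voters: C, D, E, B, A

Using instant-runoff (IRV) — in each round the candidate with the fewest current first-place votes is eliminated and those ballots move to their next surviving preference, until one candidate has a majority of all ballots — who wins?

Round 1: A 6, B 14, C 24, D 7, E 0. E eliminated.
Round 2: A 6, B 14, C 24, D 7. A eliminated.
Round 3: B 14, C 24, D 13. D eliminated.
Round 4: B 27, C 24. B has a majority (≥26).

B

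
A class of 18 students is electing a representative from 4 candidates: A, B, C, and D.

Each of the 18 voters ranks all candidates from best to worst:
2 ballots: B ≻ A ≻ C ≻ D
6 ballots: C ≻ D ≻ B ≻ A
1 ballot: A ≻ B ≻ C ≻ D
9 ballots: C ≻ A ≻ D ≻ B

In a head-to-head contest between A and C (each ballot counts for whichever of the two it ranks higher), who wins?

C

A is ranked above C on 3 ballots; C above A on 15.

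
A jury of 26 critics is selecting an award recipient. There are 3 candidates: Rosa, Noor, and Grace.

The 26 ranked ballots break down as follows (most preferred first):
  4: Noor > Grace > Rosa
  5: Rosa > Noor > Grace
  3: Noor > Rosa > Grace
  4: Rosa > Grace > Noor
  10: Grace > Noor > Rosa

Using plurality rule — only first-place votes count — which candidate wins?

First-place votes: Rosa 9, Noor 7, Grace 10.

Grace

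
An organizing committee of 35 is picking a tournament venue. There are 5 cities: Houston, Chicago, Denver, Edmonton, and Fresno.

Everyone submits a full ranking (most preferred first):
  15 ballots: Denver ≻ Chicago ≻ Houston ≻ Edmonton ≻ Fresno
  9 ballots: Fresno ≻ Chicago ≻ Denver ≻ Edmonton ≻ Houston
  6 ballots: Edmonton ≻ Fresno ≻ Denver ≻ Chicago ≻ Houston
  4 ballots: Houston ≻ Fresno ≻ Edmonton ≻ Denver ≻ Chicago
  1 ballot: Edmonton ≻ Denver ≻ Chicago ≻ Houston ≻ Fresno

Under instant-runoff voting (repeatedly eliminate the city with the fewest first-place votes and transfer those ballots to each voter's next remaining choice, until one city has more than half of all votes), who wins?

Round 1: Houston 4, Chicago 0, Denver 15, Edmonton 7, Fresno 9. Chicago eliminated.
Round 2: Houston 4, Denver 15, Edmonton 7, Fresno 9. Houston eliminated.
Round 3: Denver 15, Edmonton 7, Fresno 13. Edmonton eliminated.
Round 4: Denver 16, Fresno 19. Fresno has a majority (≥18).

Fresno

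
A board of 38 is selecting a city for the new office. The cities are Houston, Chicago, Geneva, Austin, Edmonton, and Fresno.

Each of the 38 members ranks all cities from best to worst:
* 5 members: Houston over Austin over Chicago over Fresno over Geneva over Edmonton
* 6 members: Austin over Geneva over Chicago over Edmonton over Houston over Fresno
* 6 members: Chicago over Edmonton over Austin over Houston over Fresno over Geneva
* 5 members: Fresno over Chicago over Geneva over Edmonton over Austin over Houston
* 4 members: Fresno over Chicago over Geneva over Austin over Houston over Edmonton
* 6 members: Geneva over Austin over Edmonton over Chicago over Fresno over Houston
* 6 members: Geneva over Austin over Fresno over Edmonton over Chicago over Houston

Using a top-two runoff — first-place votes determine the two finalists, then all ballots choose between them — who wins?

Round 1 first-place votes: Houston 5, Chicago 6, Geneva 12, Austin 6, Edmonton 0, Fresno 9. Geneva and Fresno advance.
Runoff: Geneva is ranked above Fresno on 18 ballots, Fresno above Geneva on 20.

Fresno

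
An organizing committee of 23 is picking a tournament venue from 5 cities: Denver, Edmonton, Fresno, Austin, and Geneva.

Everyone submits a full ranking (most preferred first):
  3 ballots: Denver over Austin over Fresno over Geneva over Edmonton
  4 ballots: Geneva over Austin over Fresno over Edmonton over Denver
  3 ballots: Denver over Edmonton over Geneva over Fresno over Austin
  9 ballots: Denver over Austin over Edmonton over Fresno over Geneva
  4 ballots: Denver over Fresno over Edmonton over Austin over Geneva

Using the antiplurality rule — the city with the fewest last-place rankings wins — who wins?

Last-place votes: Denver 4, Edmonton 3, Fresno 0, Austin 3, Geneva 13.

Fresno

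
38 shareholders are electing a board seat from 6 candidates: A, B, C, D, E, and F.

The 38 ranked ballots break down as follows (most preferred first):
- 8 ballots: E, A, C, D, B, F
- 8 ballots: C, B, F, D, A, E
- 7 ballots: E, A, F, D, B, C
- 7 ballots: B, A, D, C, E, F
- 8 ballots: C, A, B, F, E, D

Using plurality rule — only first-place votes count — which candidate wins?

First-place votes: A 0, B 7, C 16, D 0, E 15, F 0.

C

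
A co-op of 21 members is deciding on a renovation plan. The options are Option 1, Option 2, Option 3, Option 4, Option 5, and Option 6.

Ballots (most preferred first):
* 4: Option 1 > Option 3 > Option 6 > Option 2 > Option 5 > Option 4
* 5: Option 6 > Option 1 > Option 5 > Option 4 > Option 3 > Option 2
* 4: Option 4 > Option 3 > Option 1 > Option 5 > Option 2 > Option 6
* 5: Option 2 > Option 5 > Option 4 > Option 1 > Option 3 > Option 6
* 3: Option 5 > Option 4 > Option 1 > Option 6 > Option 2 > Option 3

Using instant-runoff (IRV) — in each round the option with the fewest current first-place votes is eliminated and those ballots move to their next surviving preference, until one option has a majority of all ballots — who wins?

Round 1: Option 1 4, Option 2 5, Option 3 0, Option 4 4, Option 5 3, Option 6 5. Option 3 eliminated.
Round 2: Option 1 4, Option 2 5, Option 4 4, Option 5 3, Option 6 5. Option 5 eliminated.
Round 3: Option 1 4, Option 2 5, Option 4 7, Option 6 5. Option 1 eliminated.
Round 4: Option 2 5, Option 4 7, Option 6 9. Option 2 eliminated.
Round 5: Option 4 12, Option 6 9. Option 4 has a majority (≥11).

Option 4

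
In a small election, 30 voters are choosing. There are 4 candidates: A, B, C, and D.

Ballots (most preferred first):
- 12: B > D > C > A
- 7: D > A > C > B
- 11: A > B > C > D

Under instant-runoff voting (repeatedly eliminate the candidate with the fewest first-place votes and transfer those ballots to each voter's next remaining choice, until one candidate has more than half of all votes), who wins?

A

Round 1: A 11, B 12, C 0, D 7. C eliminated.
Round 2: A 11, B 12, D 7. D eliminated.
Round 3: A 18, B 12. A has a majority (≥16).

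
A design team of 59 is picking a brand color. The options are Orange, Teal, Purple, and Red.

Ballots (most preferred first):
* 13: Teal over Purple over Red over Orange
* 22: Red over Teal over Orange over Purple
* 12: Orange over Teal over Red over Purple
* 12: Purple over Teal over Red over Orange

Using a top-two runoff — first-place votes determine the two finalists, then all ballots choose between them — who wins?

Teal

Round 1 first-place votes: Orange 12, Teal 13, Purple 12, Red 22. Red and Teal advance.
Runoff: Red is ranked above Teal on 22 ballots, Teal above Red on 37.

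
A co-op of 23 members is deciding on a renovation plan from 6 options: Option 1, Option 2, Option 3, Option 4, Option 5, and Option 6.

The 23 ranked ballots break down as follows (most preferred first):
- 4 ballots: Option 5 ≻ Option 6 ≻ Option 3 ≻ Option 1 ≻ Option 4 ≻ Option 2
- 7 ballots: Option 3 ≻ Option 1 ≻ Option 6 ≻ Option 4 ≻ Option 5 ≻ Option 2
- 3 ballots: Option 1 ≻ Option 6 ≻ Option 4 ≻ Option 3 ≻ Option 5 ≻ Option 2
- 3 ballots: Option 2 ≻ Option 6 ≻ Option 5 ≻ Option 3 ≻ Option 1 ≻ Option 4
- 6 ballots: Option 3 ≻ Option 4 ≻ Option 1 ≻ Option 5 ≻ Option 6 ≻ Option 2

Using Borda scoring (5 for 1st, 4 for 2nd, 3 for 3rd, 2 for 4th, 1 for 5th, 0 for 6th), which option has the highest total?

Option 1: 4×2 + 7×4 + 3×5 + 3×1 + 6×3 = 72
Option 2: 4×0 + 7×0 + 3×0 + 3×5 + 6×0 = 15
Option 3: 4×3 + 7×5 + 3×2 + 3×2 + 6×5 = 89
Option 4: 4×1 + 7×2 + 3×3 + 3×0 + 6×4 = 51
Option 5: 4×5 + 7×1 + 3×1 + 3×3 + 6×2 = 51
Option 6: 4×4 + 7×3 + 3×4 + 3×4 + 6×1 = 67

Option 3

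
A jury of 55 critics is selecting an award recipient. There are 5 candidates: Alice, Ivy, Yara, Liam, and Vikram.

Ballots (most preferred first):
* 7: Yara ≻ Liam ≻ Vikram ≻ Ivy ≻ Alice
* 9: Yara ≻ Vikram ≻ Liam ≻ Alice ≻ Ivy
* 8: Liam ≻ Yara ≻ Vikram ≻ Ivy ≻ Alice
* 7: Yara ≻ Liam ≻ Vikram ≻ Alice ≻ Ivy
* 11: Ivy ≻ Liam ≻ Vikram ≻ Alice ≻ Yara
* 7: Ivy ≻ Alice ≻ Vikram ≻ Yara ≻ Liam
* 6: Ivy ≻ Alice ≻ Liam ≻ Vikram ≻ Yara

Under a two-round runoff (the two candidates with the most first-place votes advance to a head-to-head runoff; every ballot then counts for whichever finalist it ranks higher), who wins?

Round 1 first-place votes: Alice 0, Ivy 24, Yara 23, Liam 8, Vikram 0. Ivy and Yara advance.
Runoff: Ivy is ranked above Yara on 24 ballots, Yara above Ivy on 31.

Yara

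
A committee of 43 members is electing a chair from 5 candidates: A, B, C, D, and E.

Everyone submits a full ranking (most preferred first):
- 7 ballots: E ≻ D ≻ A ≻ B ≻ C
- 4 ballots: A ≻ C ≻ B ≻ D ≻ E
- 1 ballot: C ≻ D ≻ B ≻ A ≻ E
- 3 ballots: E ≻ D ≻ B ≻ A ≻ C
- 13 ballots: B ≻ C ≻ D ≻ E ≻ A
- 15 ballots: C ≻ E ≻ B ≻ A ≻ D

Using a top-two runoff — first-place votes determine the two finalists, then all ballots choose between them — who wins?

B

Round 1 first-place votes: A 4, B 13, C 16, D 0, E 10. C and B advance.
Runoff: C is ranked above B on 20 ballots, B above C on 23.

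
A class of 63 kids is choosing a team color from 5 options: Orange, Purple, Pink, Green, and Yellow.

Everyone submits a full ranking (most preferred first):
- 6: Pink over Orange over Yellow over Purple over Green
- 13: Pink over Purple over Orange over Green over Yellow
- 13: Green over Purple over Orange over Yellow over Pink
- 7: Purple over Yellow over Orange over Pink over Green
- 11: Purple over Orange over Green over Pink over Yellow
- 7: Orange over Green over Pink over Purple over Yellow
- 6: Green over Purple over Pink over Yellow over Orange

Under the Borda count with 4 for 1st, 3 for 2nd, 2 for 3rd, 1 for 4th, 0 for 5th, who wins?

Orange: 6×3 + 13×2 + 13×2 + 7×2 + 11×3 + 7×4 + 6×0 = 145
Purple: 6×1 + 13×3 + 13×3 + 7×4 + 11×4 + 7×1 + 6×3 = 181
Pink: 6×4 + 13×4 + 13×0 + 7×1 + 11×1 + 7×2 + 6×2 = 120
Green: 6×0 + 13×1 + 13×4 + 7×0 + 11×2 + 7×3 + 6×4 = 132
Yellow: 6×2 + 13×0 + 13×1 + 7×3 + 11×0 + 7×0 + 6×1 = 52

Purple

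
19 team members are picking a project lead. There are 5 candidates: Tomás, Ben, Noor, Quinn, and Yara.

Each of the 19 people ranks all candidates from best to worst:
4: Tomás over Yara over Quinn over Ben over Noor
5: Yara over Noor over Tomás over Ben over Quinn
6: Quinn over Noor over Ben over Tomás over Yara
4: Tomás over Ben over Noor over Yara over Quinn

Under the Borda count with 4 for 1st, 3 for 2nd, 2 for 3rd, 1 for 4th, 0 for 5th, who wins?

Tomás

Tomás: 4×4 + 5×2 + 6×1 + 4×4 = 48
Ben: 4×1 + 5×1 + 6×2 + 4×3 = 33
Noor: 4×0 + 5×3 + 6×3 + 4×2 = 41
Quinn: 4×2 + 5×0 + 6×4 + 4×0 = 32
Yara: 4×3 + 5×4 + 6×0 + 4×1 = 36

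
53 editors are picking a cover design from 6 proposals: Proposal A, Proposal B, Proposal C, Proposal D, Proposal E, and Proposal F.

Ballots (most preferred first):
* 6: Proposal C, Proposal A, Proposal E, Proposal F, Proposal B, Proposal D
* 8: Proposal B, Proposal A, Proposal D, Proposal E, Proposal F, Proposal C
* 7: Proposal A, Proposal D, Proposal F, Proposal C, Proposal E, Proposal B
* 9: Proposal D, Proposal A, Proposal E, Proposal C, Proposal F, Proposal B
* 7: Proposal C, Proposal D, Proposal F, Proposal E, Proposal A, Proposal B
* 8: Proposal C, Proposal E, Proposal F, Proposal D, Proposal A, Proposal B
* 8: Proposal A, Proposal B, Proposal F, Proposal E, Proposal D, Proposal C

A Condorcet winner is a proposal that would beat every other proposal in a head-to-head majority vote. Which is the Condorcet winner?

Proposal A

Proposal A vs Proposal B: 45–8
Proposal A vs Proposal C: 32–21
Proposal A vs Proposal D: 29–24
Proposal A vs Proposal E: 38–15
Proposal A vs Proposal F: 38–15
Proposal A beats every other proposal.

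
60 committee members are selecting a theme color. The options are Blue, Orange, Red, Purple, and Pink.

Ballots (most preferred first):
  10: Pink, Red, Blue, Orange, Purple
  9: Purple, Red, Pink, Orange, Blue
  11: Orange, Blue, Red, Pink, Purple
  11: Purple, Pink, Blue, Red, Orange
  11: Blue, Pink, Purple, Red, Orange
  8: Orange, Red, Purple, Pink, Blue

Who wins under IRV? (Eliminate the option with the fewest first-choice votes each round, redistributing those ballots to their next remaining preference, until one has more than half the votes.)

Blue

Round 1: Blue 11, Orange 19, Red 0, Purple 20, Pink 10. Red eliminated.
Round 2: Blue 11, Orange 19, Purple 20, Pink 10. Pink eliminated.
Round 3: Blue 21, Orange 19, Purple 20. Orange eliminated.
Round 4: Blue 32, Purple 28. Blue has a majority (≥31).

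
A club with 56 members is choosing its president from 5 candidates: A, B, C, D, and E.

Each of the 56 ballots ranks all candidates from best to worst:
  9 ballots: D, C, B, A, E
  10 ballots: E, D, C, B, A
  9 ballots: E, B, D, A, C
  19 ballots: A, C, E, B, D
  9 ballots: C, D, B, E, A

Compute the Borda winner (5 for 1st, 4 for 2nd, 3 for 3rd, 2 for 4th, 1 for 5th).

A: 9×2 + 10×1 + 9×2 + 19×5 + 9×1 = 150
B: 9×3 + 10×2 + 9×4 + 19×2 + 9×3 = 148
C: 9×4 + 10×3 + 9×1 + 19×4 + 9×5 = 196
D: 9×5 + 10×4 + 9×3 + 19×1 + 9×4 = 167
E: 9×1 + 10×5 + 9×5 + 19×3 + 9×2 = 179

C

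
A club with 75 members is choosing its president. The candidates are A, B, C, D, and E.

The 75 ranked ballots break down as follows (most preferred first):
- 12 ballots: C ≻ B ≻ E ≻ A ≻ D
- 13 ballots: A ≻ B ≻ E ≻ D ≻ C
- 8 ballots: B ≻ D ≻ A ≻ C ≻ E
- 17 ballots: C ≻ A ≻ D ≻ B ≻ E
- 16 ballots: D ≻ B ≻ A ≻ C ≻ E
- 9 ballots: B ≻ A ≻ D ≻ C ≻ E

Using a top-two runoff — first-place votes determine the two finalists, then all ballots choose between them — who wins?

B

Round 1 first-place votes: A 13, B 17, C 29, D 16, E 0. C and B advance.
Runoff: C is ranked above B on 29 ballots, B above C on 46.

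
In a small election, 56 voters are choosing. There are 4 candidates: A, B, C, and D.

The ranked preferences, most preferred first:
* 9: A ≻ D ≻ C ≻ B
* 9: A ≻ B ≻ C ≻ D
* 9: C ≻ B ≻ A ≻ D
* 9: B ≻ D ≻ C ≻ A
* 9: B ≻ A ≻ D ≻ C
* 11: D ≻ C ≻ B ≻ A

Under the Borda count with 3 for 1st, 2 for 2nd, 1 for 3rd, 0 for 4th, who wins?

A: 9×3 + 9×3 + 9×1 + 9×0 + 9×2 + 11×0 = 81
B: 9×0 + 9×2 + 9×2 + 9×3 + 9×3 + 11×1 = 101
C: 9×1 + 9×1 + 9×3 + 9×1 + 9×0 + 11×2 = 76
D: 9×2 + 9×0 + 9×0 + 9×2 + 9×1 + 11×3 = 78

B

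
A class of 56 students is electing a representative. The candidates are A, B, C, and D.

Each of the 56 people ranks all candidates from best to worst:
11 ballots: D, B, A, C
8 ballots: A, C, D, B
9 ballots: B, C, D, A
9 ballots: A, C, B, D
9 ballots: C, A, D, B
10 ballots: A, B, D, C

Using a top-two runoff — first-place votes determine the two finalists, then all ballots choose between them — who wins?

A

Round 1 first-place votes: A 27, B 9, C 9, D 11. A and D advance.
Runoff: A is ranked above D on 36 ballots, D above A on 20.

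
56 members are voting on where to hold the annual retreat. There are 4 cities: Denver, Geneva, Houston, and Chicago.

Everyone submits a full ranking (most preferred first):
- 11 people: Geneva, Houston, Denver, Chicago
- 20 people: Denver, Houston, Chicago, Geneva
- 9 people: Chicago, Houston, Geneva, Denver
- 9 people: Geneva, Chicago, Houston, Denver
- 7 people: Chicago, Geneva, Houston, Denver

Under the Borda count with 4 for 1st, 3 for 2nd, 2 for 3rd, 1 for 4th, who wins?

Denver: 11×2 + 20×4 + 9×1 + 9×1 + 7×1 = 127
Geneva: 11×4 + 20×1 + 9×2 + 9×4 + 7×3 = 139
Houston: 11×3 + 20×3 + 9×3 + 9×2 + 7×2 = 152
Chicago: 11×1 + 20×2 + 9×4 + 9×3 + 7×4 = 142

Houston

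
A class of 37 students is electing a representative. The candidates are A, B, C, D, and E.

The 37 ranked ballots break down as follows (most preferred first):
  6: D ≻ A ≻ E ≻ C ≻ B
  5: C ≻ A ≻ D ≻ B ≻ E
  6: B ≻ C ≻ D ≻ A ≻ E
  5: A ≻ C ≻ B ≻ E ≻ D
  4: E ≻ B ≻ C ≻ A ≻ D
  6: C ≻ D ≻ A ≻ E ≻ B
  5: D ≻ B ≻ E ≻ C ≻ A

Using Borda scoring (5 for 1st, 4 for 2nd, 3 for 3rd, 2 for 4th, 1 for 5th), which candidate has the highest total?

C

A: 6×4 + 5×4 + 6×2 + 5×5 + 4×2 + 6×3 + 5×1 = 112
B: 6×1 + 5×2 + 6×5 + 5×3 + 4×4 + 6×1 + 5×4 = 103
C: 6×2 + 5×5 + 6×4 + 5×4 + 4×3 + 6×5 + 5×2 = 133
D: 6×5 + 5×3 + 6×3 + 5×1 + 4×1 + 6×4 + 5×5 = 121
E: 6×3 + 5×1 + 6×1 + 5×2 + 4×5 + 6×2 + 5×3 = 86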